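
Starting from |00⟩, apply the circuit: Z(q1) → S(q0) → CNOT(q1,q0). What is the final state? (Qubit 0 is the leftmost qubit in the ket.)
|00⟩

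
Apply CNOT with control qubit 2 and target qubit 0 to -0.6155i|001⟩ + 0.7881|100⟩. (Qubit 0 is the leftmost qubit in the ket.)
0.7881|100⟩ - 0.6155i|101⟩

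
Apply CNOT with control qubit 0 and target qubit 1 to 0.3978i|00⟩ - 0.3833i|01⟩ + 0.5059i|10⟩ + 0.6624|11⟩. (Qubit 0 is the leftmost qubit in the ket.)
0.3978i|00⟩ - 0.3833i|01⟩ + 0.6624|10⟩ + 0.5059i|11⟩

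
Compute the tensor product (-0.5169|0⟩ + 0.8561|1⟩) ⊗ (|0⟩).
-0.5169|00⟩ + 0.8561|10⟩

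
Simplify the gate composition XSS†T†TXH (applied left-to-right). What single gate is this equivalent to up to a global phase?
H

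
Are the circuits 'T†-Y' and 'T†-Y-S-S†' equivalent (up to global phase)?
Yes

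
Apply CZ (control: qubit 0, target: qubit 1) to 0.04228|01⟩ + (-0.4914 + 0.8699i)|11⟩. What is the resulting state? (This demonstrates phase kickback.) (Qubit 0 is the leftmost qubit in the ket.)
0.04228|01⟩ + (0.4914 - 0.8699i)|11⟩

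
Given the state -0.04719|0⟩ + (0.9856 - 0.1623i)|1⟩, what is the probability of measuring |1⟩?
0.9977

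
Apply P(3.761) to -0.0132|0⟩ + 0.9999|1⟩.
-0.0132|0⟩ + (-0.8141 - 0.5805i)|1⟩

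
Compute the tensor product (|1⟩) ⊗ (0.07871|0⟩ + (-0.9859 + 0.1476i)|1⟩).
0.07871|10⟩ + (-0.9859 + 0.1476i)|11⟩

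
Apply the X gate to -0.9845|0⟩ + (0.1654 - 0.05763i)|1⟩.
(0.1654 - 0.05763i)|0⟩ - 0.9845|1⟩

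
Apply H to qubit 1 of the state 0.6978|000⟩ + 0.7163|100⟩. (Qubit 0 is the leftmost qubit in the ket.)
0.4934|000⟩ + 0.4934|010⟩ + 0.5065|100⟩ + 0.5065|110⟩

H on qubit 1 mixes each pair of kets that differ only in qubit 1: amplitudes (a, b) of (|…0…⟩, |…1…⟩) become ((a + b)/√2, (a − b)/√2). Kets absent from the input have amplitude 0.
(|000⟩, |010⟩): (a, b) = (0.6978, 0) → (0.4934, 0.4934)
(|100⟩, |110⟩): (a, b) = (0.7163, 0) → (0.5065, 0.5065)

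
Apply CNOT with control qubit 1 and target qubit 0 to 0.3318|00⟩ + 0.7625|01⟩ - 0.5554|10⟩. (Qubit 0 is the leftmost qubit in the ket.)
0.3318|00⟩ - 0.5554|10⟩ + 0.7625|11⟩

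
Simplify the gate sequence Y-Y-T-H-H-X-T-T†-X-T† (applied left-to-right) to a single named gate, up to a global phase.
I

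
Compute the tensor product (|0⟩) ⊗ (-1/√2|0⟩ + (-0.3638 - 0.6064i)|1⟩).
-1/√2|00⟩ + (-0.3638 - 0.6064i)|01⟩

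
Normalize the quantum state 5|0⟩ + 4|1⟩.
0.7809|0⟩ + 0.6247|1⟩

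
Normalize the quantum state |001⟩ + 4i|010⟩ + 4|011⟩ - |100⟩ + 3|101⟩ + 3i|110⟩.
0.1387|001⟩ + 0.5547i|010⟩ + 0.5547|011⟩ - 0.1387|100⟩ + 0.416|101⟩ + 0.416i|110⟩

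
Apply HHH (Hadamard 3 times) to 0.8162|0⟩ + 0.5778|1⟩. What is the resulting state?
0.9857|0⟩ + 0.1686|1⟩

H² = I, so H^3 = H: a single Hadamard. With (a, b) = (0.8162, 0.5778), H gives ((a + b)/√2, (a − b)/√2) = (0.9857, 0.1686).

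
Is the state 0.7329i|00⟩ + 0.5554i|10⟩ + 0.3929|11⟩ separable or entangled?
Entangled

Writing the state as a|00⟩ + b|01⟩ + c|10⟩ + d|11⟩, it is a product state iff ad − bc = 0.
Here (a, b, c, d) = (0.7329i, 0, 0.5554i, 0.3929): ad − bc = (0.7329i)(0.3929) − (0)(0.5554i) = 0.288i ≠ 0, so the state is entangled.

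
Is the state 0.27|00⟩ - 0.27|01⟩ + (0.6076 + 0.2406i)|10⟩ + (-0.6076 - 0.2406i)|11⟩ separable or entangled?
Separable

Writing the state as a|00⟩ + b|01⟩ + c|10⟩ + d|11⟩, it is a product state iff ad − bc = 0.
Here (a, b, c, d) = (0.27, -0.27, (0.6076 + 0.2406i), (-0.6076 - 0.2406i)): ad − bc = (0.27)(-0.6076 - 0.2406i) − (-0.27)(0.6076 + 0.2406i) = 0, so the state is separable.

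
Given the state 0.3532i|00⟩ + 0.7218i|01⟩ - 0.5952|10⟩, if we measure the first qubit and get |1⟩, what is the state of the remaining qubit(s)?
-|0⟩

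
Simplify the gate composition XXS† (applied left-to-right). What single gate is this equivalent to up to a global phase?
S†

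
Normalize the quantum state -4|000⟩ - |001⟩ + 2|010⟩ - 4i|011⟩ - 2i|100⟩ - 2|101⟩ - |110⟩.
-0.5898|000⟩ - 0.1474|001⟩ + 0.2949|010⟩ - 0.5898i|011⟩ - 0.2949i|100⟩ - 0.2949|101⟩ - 0.1474|110⟩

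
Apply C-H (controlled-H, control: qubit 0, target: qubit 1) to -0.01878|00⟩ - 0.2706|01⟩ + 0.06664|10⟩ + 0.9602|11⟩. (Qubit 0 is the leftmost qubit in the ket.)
-0.01878|00⟩ - 0.2706|01⟩ + 0.7261|10⟩ - 0.6318|11⟩

C-H leaves the control-|0⟩ kets |00⟩, |01⟩ unchanged and applies H to qubit 1 on the control-|1⟩ pair (|10⟩, |11⟩).
H = [[1/√2, 1/√2], [1/√2, -1/√2]].
With a = amp(|10⟩) = 0.06664 and b = amp(|11⟩) = 0.9602:
new amp(|10⟩) = (1/√2)·a + (1/√2)·b = 0.7261
new amp(|11⟩) = (1/√2)·a + (-1/√2)·b = -0.6318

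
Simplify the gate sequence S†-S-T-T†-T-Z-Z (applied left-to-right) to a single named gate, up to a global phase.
T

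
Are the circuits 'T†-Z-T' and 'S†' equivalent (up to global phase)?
No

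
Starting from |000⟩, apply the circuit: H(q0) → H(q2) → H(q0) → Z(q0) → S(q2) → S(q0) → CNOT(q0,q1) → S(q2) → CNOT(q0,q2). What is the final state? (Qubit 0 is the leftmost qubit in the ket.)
1/√2|000⟩ - 1/√2|001⟩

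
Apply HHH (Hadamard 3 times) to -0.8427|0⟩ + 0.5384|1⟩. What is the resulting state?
-0.2152|0⟩ - 0.9766|1⟩

H² = I, so H^3 = H: a single Hadamard. With (a, b) = (-0.8427, 0.5384), H gives ((a + b)/√2, (a − b)/√2) = (-0.2152, -0.9766).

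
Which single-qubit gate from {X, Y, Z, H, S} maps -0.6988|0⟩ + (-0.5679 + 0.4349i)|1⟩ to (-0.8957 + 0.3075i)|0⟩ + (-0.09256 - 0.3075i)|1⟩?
H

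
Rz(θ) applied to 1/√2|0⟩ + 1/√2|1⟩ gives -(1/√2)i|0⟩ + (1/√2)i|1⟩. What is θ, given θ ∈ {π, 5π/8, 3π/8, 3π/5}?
π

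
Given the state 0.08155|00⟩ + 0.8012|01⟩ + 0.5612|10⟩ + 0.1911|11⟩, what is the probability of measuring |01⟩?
0.6419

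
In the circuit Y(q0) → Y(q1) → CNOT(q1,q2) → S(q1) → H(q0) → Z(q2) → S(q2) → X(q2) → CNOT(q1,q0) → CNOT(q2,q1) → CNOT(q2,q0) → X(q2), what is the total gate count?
12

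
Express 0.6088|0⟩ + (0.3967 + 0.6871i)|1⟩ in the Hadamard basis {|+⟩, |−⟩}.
(0.711 + 0.4859i)|+⟩ + (0.15 - 0.4859i)|−⟩

With |ψ⟩ = α|0⟩ + β|1⟩, the Hadamard-basis coefficients are ⟨+|ψ⟩ = (α + β)/√2 and ⟨−|ψ⟩ = (α − β)/√2.
Here α = 0.6088, β = (0.3967 + 0.6871i): (α + β)/√2 = (0.711 + 0.4859i), (α − β)/√2 = (0.15 - 0.4859i).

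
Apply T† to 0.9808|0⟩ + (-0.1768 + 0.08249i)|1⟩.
0.9808|0⟩ + (-0.06669 + 0.1833i)|1⟩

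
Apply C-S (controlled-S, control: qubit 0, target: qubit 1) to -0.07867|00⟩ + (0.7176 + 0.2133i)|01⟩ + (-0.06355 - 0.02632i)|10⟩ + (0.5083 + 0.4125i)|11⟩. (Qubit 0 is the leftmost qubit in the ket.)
-0.07867|00⟩ + (0.7176 + 0.2133i)|01⟩ + (-0.06355 - 0.02632i)|10⟩ + (-0.4125 + 0.5083i)|11⟩

C-S leaves the control-|0⟩ kets |00⟩, |01⟩ unchanged and applies S to qubit 1 on the control-|1⟩ pair (|10⟩, |11⟩).
S = [[1, 0], [0, i]].
With a = amp(|10⟩) = (-0.06355 - 0.02632i) and b = amp(|11⟩) = (0.5083 + 0.4125i):
new amp(|10⟩) = (1)·a = (-0.06355 - 0.02632i)
new amp(|11⟩) = (i)·b = (-0.4125 + 0.5083i)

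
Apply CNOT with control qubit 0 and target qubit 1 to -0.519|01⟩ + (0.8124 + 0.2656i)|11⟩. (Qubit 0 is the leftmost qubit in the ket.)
-0.519|01⟩ + (0.8124 + 0.2656i)|10⟩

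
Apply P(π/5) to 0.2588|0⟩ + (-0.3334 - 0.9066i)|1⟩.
0.2588|0⟩ + (0.2632 - 0.9294i)|1⟩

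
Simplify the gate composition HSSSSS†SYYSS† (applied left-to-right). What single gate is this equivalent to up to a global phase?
H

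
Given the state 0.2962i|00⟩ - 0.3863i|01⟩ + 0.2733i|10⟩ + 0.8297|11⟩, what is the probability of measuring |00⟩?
0.08773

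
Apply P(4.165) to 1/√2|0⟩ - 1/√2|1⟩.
1/√2|0⟩ + (0.368 + 0.6038i)|1⟩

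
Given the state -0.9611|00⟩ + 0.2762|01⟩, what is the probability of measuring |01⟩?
0.07629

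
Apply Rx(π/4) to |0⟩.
0.9239|0⟩ - 0.3827i|1⟩

Rx(π/4) = [[cos(θ/2), −i·sin(θ/2)], [−i·sin(θ/2), cos(θ/2)]]; θ = π/4, cos(θ/2) ≈ 0.92388, sin(θ/2) ≈ 0.382683.
With a = amp(|0⟩) = 1 and b = amp(|1⟩) = 0:
new amp(|0⟩) = (0.92388)·a + (-0.382683i)·b = 0.9239
new amp(|1⟩) = (-0.382683i)·a + (0.92388)·b = -0.3827i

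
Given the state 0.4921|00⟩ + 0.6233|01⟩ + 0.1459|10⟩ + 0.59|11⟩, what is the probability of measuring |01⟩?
0.3885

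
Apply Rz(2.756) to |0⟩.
(0.1916 - 0.9815i)|0⟩

Rz(2.756) = [[e^(−iθ/2), 0], [0, e^(iθ/2)]] with e^(±iθ/2) = cos(θ/2) ± i·sin(θ/2); θ = 2.756, cos(θ/2) ≈ 0.191604, sin(θ/2) ≈ 0.981472.
With a = amp(|0⟩) = 1 and b = amp(|1⟩) = 0:
new amp(|0⟩) = (0.191604 - 0.981472i)·a = (0.1916 - 0.9815i)
new amp(|1⟩) = (0.191604 + 0.981472i)·b = 0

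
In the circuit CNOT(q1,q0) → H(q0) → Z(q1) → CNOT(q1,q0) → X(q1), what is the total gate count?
5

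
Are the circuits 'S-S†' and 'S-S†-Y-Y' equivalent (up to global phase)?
Yes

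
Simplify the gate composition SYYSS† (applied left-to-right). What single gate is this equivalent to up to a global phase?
S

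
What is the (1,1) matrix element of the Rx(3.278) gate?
-0.06815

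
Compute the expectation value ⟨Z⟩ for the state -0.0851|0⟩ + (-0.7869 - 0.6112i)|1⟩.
-0.9855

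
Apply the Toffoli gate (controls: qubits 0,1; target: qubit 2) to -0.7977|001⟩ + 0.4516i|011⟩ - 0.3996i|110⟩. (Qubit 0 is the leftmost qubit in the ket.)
-0.7977|001⟩ + 0.4516i|011⟩ - 0.3996i|111⟩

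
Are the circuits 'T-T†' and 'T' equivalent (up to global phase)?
No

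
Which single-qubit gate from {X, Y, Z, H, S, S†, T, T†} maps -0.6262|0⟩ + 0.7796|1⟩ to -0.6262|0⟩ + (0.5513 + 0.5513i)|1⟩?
T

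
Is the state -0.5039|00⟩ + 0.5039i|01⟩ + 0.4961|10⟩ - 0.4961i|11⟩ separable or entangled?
Separable

Writing the state as a|00⟩ + b|01⟩ + c|10⟩ + d|11⟩, it is a product state iff ad − bc = 0.
Here (a, b, c, d) = (-0.5039, 0.5039i, 0.4961, -0.4961i): ad − bc = (-0.5039)(-0.4961i) − (0.5039i)(0.4961) = 0, so the state is separable.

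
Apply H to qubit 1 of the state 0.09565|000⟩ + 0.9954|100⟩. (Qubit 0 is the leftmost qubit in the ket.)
0.06763|000⟩ + 0.06763|010⟩ + 0.7039|100⟩ + 0.7039|110⟩

H on qubit 1 mixes each pair of kets that differ only in qubit 1: amplitudes (a, b) of (|…0…⟩, |…1…⟩) become ((a + b)/√2, (a − b)/√2). Kets absent from the input have amplitude 0.
(|000⟩, |010⟩): (a, b) = (0.09565, 0) → (0.06763, 0.06763)
(|100⟩, |110⟩): (a, b) = (0.9954, 0) → (0.7039, 0.7039)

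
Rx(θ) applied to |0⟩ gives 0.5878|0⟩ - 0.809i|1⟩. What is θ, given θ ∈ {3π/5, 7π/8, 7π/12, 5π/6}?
3π/5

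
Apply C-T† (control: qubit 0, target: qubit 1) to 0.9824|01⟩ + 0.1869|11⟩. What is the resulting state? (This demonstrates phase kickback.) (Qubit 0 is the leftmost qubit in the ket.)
0.9824|01⟩ + (0.1322 - 0.1322i)|11⟩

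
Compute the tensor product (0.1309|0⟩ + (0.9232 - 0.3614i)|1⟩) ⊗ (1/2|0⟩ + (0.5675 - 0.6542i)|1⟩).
0.06545|00⟩ + (0.07429 - 0.08563i)|01⟩ + (0.4616 - 0.1807i)|10⟩ + (0.2875 - 0.8091i)|11⟩

amp(|b₁b₂…⟩) = product of the factor amplitudes for bits b₁, b₂, …; only kets whose every factor amplitude is nonzero survive.
|00⟩: (0.1309)(1/2) = 0.06545
|01⟩: (0.1309)(0.5675 - 0.6542i) = (0.07429 - 0.08563i)
|10⟩: (0.9232 - 0.3614i)(1/2) = (0.4616 - 0.1807i)
|11⟩: (0.9232 - 0.3614i)(0.5675 - 0.6542i) = (0.2875 - 0.8091i)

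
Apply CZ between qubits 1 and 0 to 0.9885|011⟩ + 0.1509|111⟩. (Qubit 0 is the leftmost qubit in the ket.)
0.9885|011⟩ - 0.1509|111⟩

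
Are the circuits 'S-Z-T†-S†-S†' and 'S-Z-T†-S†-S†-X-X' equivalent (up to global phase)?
Yes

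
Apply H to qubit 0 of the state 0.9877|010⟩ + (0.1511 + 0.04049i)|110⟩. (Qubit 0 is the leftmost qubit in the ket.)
(0.8053 + 0.02863i)|010⟩ + (0.5916 - 0.02863i)|110⟩

H on qubit 0 mixes each pair of kets that differ only in qubit 0: amplitudes (a, b) of (|…0…⟩, |…1…⟩) become ((a + b)/√2, (a − b)/√2). Kets absent from the input have amplitude 0.
(|010⟩, |110⟩): (a, b) = (0.9877, (0.1511 + 0.04049i)) → ((0.8053 + 0.02863i), (0.5916 - 0.02863i))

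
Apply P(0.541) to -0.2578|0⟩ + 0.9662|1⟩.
-0.2578|0⟩ + (0.8282 + 0.4976i)|1⟩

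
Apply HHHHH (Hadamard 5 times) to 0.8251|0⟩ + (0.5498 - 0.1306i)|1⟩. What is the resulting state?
(0.9722 - 0.09235i)|0⟩ + (0.1947 + 0.09235i)|1⟩

H² = I, so H^5 = H: a single Hadamard. With (a, b) = (0.8251, (0.5498 - 0.1306i)), H gives ((a + b)/√2, (a − b)/√2) = ((0.9722 - 0.09235i), (0.1947 + 0.09235i)).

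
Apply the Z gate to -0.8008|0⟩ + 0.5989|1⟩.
-0.8008|0⟩ - 0.5989|1⟩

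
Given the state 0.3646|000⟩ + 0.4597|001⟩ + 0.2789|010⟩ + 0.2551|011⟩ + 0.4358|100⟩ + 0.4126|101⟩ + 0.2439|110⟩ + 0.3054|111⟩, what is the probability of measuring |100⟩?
0.1899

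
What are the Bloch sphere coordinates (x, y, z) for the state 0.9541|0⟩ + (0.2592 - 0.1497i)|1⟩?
(0.4946, -0.2857, 0.8207)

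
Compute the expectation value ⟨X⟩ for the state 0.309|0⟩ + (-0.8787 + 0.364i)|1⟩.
-0.543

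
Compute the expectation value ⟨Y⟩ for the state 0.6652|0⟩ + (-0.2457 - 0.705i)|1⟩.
-0.9379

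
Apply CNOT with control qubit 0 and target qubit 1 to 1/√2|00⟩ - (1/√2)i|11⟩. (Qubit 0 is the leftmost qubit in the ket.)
1/√2|00⟩ - (1/√2)i|10⟩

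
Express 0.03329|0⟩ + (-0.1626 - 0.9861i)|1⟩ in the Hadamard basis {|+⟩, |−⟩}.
(-0.09144 - 0.6973i)|+⟩ + (0.1385 + 0.6973i)|−⟩

With |ψ⟩ = α|0⟩ + β|1⟩, the Hadamard-basis coefficients are ⟨+|ψ⟩ = (α + β)/√2 and ⟨−|ψ⟩ = (α − β)/√2.
Here α = 0.03329, β = (-0.1626 - 0.9861i): (α + β)/√2 = (-0.09144 - 0.6973i), (α − β)/√2 = (0.1385 + 0.6973i).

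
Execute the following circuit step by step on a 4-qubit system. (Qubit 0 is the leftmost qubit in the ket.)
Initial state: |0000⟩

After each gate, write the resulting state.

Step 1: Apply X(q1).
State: |0100⟩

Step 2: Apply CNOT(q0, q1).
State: |0100⟩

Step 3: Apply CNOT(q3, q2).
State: |0100⟩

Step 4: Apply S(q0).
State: |0100⟩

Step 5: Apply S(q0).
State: |0100⟩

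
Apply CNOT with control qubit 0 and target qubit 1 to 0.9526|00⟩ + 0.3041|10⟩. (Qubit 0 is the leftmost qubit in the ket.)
0.9526|00⟩ + 0.3041|11⟩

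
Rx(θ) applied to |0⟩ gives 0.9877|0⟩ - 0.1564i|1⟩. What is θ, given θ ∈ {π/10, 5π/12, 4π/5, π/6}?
π/10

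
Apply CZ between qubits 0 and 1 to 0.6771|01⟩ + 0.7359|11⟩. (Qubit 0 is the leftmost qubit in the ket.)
0.6771|01⟩ - 0.7359|11⟩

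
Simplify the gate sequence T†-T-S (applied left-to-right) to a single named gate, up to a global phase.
S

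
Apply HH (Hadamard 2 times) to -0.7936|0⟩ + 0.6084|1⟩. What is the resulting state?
-0.7936|0⟩ + 0.6084|1⟩

H² = I, so an even number of Hadamards cancels: H^2 = I and the state is unchanged.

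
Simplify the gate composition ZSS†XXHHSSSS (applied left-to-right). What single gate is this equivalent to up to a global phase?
Z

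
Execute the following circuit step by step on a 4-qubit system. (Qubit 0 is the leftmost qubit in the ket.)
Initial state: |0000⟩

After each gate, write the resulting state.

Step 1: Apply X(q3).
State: |0001⟩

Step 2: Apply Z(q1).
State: |0001⟩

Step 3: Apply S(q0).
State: |0001⟩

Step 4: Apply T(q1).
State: |0001⟩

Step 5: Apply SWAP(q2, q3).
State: |0010⟩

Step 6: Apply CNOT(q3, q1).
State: |0010⟩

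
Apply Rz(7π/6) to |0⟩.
(-0.2588 - 0.9659i)|0⟩

Rz(7π/6) = [[e^(−iθ/2), 0], [0, e^(iθ/2)]] with e^(±iθ/2) = cos(θ/2) ± i·sin(θ/2); θ = 7π/6, cos(θ/2) ≈ -0.258819, sin(θ/2) ≈ 0.965926.
With a = amp(|0⟩) = 1 and b = amp(|1⟩) = 0:
new amp(|0⟩) = (-0.258819 - 0.965926i)·a = (-0.2588 - 0.9659i)
new amp(|1⟩) = (-0.258819 + 0.965926i)·b = 0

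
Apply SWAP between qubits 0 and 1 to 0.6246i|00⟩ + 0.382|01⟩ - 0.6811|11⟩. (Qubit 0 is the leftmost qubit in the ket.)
0.6246i|00⟩ + 0.382|10⟩ - 0.6811|11⟩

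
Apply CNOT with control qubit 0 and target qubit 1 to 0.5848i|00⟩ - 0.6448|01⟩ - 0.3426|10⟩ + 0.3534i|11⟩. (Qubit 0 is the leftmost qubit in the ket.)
0.5848i|00⟩ - 0.6448|01⟩ + 0.3534i|10⟩ - 0.3426|11⟩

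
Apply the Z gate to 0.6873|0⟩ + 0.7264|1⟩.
0.6873|0⟩ - 0.7264|1⟩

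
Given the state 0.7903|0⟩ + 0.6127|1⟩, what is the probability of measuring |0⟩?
0.6246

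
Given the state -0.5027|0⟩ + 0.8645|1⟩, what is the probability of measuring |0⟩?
0.2527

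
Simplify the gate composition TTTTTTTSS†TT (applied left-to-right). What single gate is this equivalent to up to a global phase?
T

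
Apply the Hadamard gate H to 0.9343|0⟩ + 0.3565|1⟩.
0.9127|0⟩ + 0.4086|1⟩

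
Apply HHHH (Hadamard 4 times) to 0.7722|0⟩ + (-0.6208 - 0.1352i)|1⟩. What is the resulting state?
0.7722|0⟩ + (-0.6208 - 0.1352i)|1⟩

H² = I, so an even number of Hadamards cancels: H^4 = I and the state is unchanged.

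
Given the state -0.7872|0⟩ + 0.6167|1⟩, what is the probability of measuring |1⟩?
0.3803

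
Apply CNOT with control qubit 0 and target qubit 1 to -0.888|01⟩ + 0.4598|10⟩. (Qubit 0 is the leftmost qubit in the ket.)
-0.888|01⟩ + 0.4598|11⟩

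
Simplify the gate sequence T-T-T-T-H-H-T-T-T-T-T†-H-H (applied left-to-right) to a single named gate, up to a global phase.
T†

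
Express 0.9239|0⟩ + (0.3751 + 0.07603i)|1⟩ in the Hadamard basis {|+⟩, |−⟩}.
(0.9185 + 0.05376i)|+⟩ + (0.3881 - 0.05376i)|−⟩

With |ψ⟩ = α|0⟩ + β|1⟩, the Hadamard-basis coefficients are ⟨+|ψ⟩ = (α + β)/√2 and ⟨−|ψ⟩ = (α − β)/√2.
Here α = 0.9239, β = (0.3751 + 0.07603i): (α + β)/√2 = (0.9185 + 0.05376i), (α − β)/√2 = (0.3881 - 0.05376i).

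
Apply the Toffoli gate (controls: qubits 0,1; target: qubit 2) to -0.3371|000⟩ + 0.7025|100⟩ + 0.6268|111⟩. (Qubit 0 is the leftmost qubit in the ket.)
-0.3371|000⟩ + 0.7025|100⟩ + 0.6268|110⟩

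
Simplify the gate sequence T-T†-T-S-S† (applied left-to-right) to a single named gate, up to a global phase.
T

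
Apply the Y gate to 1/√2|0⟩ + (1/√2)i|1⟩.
1/√2|0⟩ + (1/√2)i|1⟩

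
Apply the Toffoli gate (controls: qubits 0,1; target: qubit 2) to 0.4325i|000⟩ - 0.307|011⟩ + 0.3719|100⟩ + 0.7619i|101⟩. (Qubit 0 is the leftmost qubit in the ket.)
0.4325i|000⟩ - 0.307|011⟩ + 0.3719|100⟩ + 0.7619i|101⟩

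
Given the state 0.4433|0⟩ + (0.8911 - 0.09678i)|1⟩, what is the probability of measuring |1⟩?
0.8034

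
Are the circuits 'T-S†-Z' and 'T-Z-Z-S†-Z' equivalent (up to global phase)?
Yes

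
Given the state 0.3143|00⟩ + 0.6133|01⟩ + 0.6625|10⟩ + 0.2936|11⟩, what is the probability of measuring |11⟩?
0.0862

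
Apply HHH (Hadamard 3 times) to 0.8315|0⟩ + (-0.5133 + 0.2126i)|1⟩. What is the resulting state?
(0.225 + 0.1503i)|0⟩ + (0.9509 - 0.1503i)|1⟩

H² = I, so H^3 = H: a single Hadamard. With (a, b) = (0.8315, (-0.5133 + 0.2126i)), H gives ((a + b)/√2, (a − b)/√2) = ((0.225 + 0.1503i), (0.9509 - 0.1503i)).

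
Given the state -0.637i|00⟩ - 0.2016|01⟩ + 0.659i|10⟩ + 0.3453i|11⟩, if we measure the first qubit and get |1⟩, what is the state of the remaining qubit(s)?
0.8858i|0⟩ + 0.4641i|1⟩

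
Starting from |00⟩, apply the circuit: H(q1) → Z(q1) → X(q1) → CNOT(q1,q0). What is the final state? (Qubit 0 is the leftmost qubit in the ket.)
-1/√2|00⟩ + 1/√2|11⟩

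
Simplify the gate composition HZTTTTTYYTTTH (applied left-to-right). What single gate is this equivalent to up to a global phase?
X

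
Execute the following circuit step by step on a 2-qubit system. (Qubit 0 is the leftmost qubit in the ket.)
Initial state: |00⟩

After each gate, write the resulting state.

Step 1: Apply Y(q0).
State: i|10⟩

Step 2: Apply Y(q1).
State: -|11⟩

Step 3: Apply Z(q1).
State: |11⟩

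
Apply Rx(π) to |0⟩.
-i|1⟩

Rx(π) = [[cos(θ/2), −i·sin(θ/2)], [−i·sin(θ/2), cos(θ/2)]]; θ = π, cos(θ/2) ≈ 0, sin(θ/2) ≈ 1.
With a = amp(|0⟩) = 1 and b = amp(|1⟩) = 0:
new amp(|0⟩) = (-i)·b = 0
new amp(|1⟩) = (-i)·a = -i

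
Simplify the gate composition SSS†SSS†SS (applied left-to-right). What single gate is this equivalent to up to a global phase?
I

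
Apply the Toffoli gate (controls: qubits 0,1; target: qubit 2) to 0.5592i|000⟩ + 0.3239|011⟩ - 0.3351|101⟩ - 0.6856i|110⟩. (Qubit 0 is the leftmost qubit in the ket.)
0.5592i|000⟩ + 0.3239|011⟩ - 0.3351|101⟩ - 0.6856i|111⟩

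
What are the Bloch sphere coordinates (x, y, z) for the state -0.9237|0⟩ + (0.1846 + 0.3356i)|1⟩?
(-0.341, -0.62, 0.7065)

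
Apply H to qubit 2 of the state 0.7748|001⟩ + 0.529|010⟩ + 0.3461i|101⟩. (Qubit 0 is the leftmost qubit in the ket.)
0.5479|000⟩ - 0.5479|001⟩ + 0.3741|010⟩ + 0.3741|011⟩ + 0.2447i|100⟩ - 0.2447i|101⟩

H on qubit 2 mixes each pair of kets that differ only in qubit 2: amplitudes (a, b) of (|…0…⟩, |…1…⟩) become ((a + b)/√2, (a − b)/√2). Kets absent from the input have amplitude 0.
(|000⟩, |001⟩): (a, b) = (0, 0.7748) → (0.5479, -0.5479)
(|010⟩, |011⟩): (a, b) = (0.529, 0) → (0.3741, 0.3741)
(|100⟩, |101⟩): (a, b) = (0, 0.3461i) → (0.2447i, -0.2447i)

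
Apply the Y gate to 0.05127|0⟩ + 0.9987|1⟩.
-0.9987i|0⟩ + 0.05127i|1⟩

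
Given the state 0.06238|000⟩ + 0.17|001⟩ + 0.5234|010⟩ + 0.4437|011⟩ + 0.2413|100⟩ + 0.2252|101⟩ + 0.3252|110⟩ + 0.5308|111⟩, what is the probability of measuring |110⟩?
0.1058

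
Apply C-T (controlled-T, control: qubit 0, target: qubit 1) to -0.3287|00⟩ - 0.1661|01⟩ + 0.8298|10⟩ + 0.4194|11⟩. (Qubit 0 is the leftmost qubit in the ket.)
-0.3287|00⟩ - 0.1661|01⟩ + 0.8298|10⟩ + (0.2966 + 0.2966i)|11⟩

C-T leaves the control-|0⟩ kets |00⟩, |01⟩ unchanged and applies T to qubit 1 on the control-|1⟩ pair (|10⟩, |11⟩).
T = [[1, 0], [0, (1/√2 + (1/√2)i)]].
With a = amp(|10⟩) = 0.8298 and b = amp(|11⟩) = 0.4194:
new amp(|10⟩) = (1)·a = 0.8298
new amp(|11⟩) = (1/√2 + (1/√2)i)·b = (0.2966 + 0.2966i)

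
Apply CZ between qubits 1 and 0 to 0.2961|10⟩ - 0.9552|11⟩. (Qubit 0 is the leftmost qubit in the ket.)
0.2961|10⟩ + 0.9552|11⟩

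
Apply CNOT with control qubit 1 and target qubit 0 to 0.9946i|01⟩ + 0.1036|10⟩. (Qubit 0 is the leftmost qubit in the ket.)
0.1036|10⟩ + 0.9946i|11⟩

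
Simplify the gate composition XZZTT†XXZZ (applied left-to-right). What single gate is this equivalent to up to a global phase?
X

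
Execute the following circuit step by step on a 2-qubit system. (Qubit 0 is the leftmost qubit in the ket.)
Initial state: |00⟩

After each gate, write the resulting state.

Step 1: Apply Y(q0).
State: i|10⟩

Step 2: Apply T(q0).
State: (-1/√2 + (1/√2)i)|10⟩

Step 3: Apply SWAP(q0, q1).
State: (-1/√2 + (1/√2)i)|01⟩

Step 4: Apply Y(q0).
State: (-1/√2 - (1/√2)i)|11⟩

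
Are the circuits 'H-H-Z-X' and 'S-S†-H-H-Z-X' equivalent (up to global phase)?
Yes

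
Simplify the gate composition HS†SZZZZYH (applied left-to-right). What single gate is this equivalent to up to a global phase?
Y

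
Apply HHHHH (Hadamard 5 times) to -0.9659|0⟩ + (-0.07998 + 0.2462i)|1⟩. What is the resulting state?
(-0.7395 + 0.1741i)|0⟩ + (-0.6264 - 0.1741i)|1⟩

H² = I, so H^5 = H: a single Hadamard. With (a, b) = (-0.9659, (-0.07998 + 0.2462i)), H gives ((a + b)/√2, (a − b)/√2) = ((-0.7395 + 0.1741i), (-0.6264 - 0.1741i)).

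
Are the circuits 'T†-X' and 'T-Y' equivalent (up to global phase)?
No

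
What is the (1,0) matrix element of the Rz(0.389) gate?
0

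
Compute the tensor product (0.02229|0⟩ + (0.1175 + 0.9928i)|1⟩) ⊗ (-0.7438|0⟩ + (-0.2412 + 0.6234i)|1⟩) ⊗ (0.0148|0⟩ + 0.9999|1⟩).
-0.0002454|000⟩ - 0.01658|001⟩ + (-0.00007957 + 0.0002057i)|010⟩ + (-0.005376 + 0.01389i)|011⟩ + (-0.001293 - 0.01093i)|100⟩ + (-0.08739 - 0.7384i)|101⟩ + (-0.009579 - 0.00246i)|110⟩ + (-0.6472 - 0.1662i)|111⟩

amp(|b₁b₂…⟩) = product of the factor amplitudes for bits b₁, b₂, …; only kets whose every factor amplitude is nonzero survive.
|000⟩: (0.02229)(-0.7438)(0.0148) = -0.0002454
|001⟩: (0.02229)(-0.7438)(0.9999) = -0.01658
|010⟩: (0.02229)(-0.2412 + 0.6234i)(0.0148) = (-0.00007957 + 0.0002057i)
|011⟩: (0.02229)(-0.2412 + 0.6234i)(0.9999) = (-0.005376 + 0.01389i)
|100⟩: (0.1175 + 0.9928i)(-0.7438)(0.0148) = (-0.001293 - 0.01093i)
|101⟩: (0.1175 + 0.9928i)(-0.7438)(0.9999) = (-0.08739 - 0.7384i)
|110⟩: (0.1175 + 0.9928i)(-0.2412 + 0.6234i)(0.0148) = (-0.009579 - 0.00246i)
|111⟩: (0.1175 + 0.9928i)(-0.2412 + 0.6234i)(0.9999) = (-0.6472 - 0.1662i)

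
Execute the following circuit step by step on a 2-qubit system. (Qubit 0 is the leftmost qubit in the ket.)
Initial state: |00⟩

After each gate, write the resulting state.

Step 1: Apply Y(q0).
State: i|10⟩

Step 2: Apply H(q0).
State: (1/√2)i|00⟩ - (1/√2)i|10⟩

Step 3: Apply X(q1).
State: (1/√2)i|01⟩ - (1/√2)i|11⟩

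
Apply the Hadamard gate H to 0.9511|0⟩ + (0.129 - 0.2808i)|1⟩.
(0.7637 - 0.1986i)|0⟩ + (0.5813 + 0.1986i)|1⟩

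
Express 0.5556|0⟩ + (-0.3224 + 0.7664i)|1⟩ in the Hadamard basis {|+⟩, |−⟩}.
(0.1649 + 0.5419i)|+⟩ + (0.6208 - 0.5419i)|−⟩

With |ψ⟩ = α|0⟩ + β|1⟩, the Hadamard-basis coefficients are ⟨+|ψ⟩ = (α + β)/√2 and ⟨−|ψ⟩ = (α − β)/√2.
Here α = 0.5556, β = (-0.3224 + 0.7664i): (α + β)/√2 = (0.1649 + 0.5419i), (α − β)/√2 = (0.6208 - 0.5419i).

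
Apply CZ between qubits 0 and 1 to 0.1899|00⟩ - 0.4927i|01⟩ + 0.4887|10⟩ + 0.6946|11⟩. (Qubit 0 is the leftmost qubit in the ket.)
0.1899|00⟩ - 0.4927i|01⟩ + 0.4887|10⟩ - 0.6946|11⟩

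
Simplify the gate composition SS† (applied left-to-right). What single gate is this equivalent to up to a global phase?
I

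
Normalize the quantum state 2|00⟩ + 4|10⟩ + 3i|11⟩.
0.3714|00⟩ + 0.7428|10⟩ + 0.5571i|11⟩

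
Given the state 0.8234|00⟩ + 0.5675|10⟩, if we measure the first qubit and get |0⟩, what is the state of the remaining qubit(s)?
|0⟩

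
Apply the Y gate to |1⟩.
-i|0⟩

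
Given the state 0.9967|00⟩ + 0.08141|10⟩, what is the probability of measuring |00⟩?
0.9934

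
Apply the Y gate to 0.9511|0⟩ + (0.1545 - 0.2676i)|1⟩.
(-0.2676 - 0.1545i)|0⟩ + 0.9511i|1⟩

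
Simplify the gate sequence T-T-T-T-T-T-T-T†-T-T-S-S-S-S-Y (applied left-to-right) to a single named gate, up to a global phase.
Y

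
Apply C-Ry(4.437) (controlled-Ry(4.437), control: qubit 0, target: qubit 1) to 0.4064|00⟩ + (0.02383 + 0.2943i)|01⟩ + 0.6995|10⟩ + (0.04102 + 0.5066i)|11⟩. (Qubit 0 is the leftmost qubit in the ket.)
0.4064|00⟩ + (0.02383 + 0.2943i)|01⟩ + (-0.4548 - 0.404i)|10⟩ + (0.5331 - 0.3057i)|11⟩

C-Ry(4.437) leaves the control-|0⟩ kets |00⟩, |01⟩ unchanged and applies Ry(4.437) to qubit 1 on the control-|1⟩ pair (|10⟩, |11⟩).
Ry(4.437) = [[cos(θ/2), −sin(θ/2)], [sin(θ/2), cos(θ/2)]]; θ = 4.437, cos(θ/2) ≈ -0.603357, sin(θ/2) ≈ 0.797471.
With a = amp(|10⟩) = 0.6995 and b = amp(|11⟩) = (0.04102 + 0.5066i):
new amp(|10⟩) = (-0.603357)·a + (-0.797471)·b = (-0.4548 - 0.404i)
new amp(|11⟩) = (0.797471)·a + (-0.603357)·b = (0.5331 - 0.3057i)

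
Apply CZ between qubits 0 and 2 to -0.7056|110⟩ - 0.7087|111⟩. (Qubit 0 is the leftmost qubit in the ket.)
-0.7056|110⟩ + 0.7087|111⟩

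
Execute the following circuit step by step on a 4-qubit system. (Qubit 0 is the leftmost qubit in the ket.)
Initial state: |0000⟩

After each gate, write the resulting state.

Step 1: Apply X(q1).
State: |0100⟩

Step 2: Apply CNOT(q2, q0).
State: |0100⟩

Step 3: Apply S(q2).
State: |0100⟩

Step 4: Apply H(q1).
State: 1/√2|0000⟩ - 1/√2|0100⟩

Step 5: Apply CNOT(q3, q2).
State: 1/√2|0000⟩ - 1/√2|0100⟩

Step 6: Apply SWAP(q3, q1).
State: 1/√2|0000⟩ - 1/√2|0001⟩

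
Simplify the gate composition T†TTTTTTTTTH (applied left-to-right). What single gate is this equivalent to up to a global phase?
H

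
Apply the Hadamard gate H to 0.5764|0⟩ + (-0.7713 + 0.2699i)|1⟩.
(-0.1378 + 0.1908i)|0⟩ + (0.953 - 0.1908i)|1⟩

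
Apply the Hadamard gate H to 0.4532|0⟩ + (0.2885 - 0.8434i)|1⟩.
(0.5245 - 0.5964i)|0⟩ + (0.1165 + 0.5964i)|1⟩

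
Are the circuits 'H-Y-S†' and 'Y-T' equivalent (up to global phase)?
No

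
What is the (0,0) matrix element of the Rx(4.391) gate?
-0.5849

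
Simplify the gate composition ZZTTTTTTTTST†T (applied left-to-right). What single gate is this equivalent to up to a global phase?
S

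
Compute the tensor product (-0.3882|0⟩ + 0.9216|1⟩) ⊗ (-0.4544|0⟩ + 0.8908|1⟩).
0.1764|00⟩ - 0.3458|01⟩ - 0.4188|10⟩ + 0.821|11⟩

amp(|b₁b₂…⟩) = product of the factor amplitudes for bits b₁, b₂, …; only kets whose every factor amplitude is nonzero survive.
|00⟩: (-0.3882)(-0.4544) = 0.1764
|01⟩: (-0.3882)(0.8908) = -0.3458
|10⟩: (0.9216)(-0.4544) = -0.4188
|11⟩: (0.9216)(0.8908) = 0.821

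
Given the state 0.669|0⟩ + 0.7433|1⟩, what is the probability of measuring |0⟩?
0.4476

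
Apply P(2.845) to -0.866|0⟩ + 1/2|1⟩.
-0.866|0⟩ + (-0.4782 + 0.1461i)|1⟩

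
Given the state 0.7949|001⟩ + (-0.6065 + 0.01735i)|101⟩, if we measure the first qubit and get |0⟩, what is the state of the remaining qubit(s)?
|01⟩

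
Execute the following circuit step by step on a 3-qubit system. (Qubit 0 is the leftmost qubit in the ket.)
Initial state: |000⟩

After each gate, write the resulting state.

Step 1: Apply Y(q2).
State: i|001⟩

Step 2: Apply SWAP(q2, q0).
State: i|100⟩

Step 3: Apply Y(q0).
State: |000⟩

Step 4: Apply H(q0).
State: 1/√2|000⟩ + 1/√2|100⟩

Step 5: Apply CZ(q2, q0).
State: 1/√2|000⟩ + 1/√2|100⟩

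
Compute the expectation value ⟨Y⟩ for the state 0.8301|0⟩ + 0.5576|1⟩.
0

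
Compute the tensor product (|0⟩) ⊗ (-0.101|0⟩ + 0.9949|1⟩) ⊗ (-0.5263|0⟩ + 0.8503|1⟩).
0.05316|000⟩ - 0.08588|001⟩ - 0.5236|010⟩ + 0.846|011⟩

amp(|b₁b₂…⟩) = product of the factor amplitudes for bits b₁, b₂, …; only kets whose every factor amplitude is nonzero survive.
|000⟩: (1)(-0.101)(-0.5263) = 0.05316
|001⟩: (1)(-0.101)(0.8503) = -0.08588
|010⟩: (1)(0.9949)(-0.5263) = -0.5236
|011⟩: (1)(0.9949)(0.8503) = 0.846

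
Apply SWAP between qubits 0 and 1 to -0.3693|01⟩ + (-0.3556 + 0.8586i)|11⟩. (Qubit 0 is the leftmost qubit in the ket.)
-0.3693|10⟩ + (-0.3556 + 0.8586i)|11⟩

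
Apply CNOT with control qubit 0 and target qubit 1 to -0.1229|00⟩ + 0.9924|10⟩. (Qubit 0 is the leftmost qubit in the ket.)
-0.1229|00⟩ + 0.9924|11⟩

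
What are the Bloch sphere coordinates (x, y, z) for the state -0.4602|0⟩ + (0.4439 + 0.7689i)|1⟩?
(-0.4086, -0.7077, -0.5765)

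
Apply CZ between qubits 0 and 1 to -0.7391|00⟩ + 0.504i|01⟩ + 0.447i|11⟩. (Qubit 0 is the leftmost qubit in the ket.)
-0.7391|00⟩ + 0.504i|01⟩ - 0.447i|11⟩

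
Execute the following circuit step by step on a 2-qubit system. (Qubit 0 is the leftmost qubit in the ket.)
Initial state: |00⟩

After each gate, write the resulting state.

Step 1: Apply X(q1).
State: |01⟩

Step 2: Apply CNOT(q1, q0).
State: |11⟩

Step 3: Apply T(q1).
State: (1/√2 + (1/√2)i)|11⟩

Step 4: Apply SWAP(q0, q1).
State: (1/√2 + (1/√2)i)|11⟩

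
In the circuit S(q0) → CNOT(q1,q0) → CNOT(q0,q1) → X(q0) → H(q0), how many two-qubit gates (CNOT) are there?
2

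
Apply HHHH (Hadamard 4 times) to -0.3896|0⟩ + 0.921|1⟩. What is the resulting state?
-0.3896|0⟩ + 0.921|1⟩

H² = I, so an even number of Hadamards cancels: H^4 = I and the state is unchanged.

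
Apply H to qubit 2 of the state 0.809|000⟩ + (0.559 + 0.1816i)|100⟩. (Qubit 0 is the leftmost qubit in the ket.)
0.572|000⟩ + 0.572|001⟩ + (0.3953 + 0.1284i)|100⟩ + (0.3953 + 0.1284i)|101⟩

H on qubit 2 mixes each pair of kets that differ only in qubit 2: amplitudes (a, b) of (|…0…⟩, |…1…⟩) become ((a + b)/√2, (a − b)/√2). Kets absent from the input have amplitude 0.
(|000⟩, |001⟩): (a, b) = (0.809, 0) → (0.572, 0.572)
(|100⟩, |101⟩): (a, b) = ((0.559 + 0.1816i), 0) → ((0.3953 + 0.1284i), (0.3953 + 0.1284i))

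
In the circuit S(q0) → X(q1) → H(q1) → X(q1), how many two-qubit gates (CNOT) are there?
0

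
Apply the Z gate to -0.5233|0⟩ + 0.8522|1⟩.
-0.5233|0⟩ - 0.8522|1⟩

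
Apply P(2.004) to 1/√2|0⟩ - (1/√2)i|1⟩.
1/√2|0⟩ + (0.6418 + 0.2968i)|1⟩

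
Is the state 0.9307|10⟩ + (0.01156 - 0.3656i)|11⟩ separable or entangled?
Separable

Writing the state as a|00⟩ + b|01⟩ + c|10⟩ + d|11⟩, it is a product state iff ad − bc = 0.
Here (a, b, c, d) = (0, 0, 0.9307, (0.01156 - 0.3656i)): ad − bc = (0)(0.01156 - 0.3656i) − (0)(0.9307) = 0, so the state is separable.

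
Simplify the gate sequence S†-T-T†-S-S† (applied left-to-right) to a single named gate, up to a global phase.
S†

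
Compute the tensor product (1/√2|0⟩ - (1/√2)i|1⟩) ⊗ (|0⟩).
1/√2|00⟩ - (1/√2)i|10⟩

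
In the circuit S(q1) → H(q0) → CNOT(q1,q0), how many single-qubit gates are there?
2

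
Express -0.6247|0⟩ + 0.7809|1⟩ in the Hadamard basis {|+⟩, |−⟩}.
0.1105|+⟩ - 0.9939|−⟩

With |ψ⟩ = α|0⟩ + β|1⟩, the Hadamard-basis coefficients are ⟨+|ψ⟩ = (α + β)/√2 and ⟨−|ψ⟩ = (α − β)/√2.
Here α = -0.6247, β = 0.7809: (α + β)/√2 = 0.1105, (α − β)/√2 = -0.9939.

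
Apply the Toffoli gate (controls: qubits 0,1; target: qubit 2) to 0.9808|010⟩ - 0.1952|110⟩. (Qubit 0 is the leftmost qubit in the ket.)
0.9808|010⟩ - 0.1952|111⟩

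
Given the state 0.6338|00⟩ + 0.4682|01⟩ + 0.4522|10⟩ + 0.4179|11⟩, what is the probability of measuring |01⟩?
0.2192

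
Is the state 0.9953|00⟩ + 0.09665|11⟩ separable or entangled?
Entangled

Writing the state as a|00⟩ + b|01⟩ + c|10⟩ + d|11⟩, it is a product state iff ad − bc = 0.
Here (a, b, c, d) = (0.9953, 0, 0, 0.09665): ad − bc = (0.9953)(0.09665) − (0)(0) = 0.0962 ≠ 0, so the state is entangled.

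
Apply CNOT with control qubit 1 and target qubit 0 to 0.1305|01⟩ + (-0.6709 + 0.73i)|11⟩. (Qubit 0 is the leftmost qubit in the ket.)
(-0.6709 + 0.73i)|01⟩ + 0.1305|11⟩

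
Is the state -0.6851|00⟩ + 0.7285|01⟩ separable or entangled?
Separable

Writing the state as a|00⟩ + b|01⟩ + c|10⟩ + d|11⟩, it is a product state iff ad − bc = 0.
Here (a, b, c, d) = (-0.6851, 0.7285, 0, 0): ad − bc = (-0.6851)(0) − (0.7285)(0) = 0, so the state is separable.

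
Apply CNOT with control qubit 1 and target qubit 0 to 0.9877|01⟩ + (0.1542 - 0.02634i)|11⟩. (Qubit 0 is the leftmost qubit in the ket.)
(0.1542 - 0.02634i)|01⟩ + 0.9877|11⟩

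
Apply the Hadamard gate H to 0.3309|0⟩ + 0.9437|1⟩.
0.9013|0⟩ - 0.4333|1⟩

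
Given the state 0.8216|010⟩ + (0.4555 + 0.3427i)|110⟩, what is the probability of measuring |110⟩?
0.3249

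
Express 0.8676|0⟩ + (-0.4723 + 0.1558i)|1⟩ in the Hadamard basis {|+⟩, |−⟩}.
(0.2795 + 0.1102i)|+⟩ + (0.9475 - 0.1102i)|−⟩

With |ψ⟩ = α|0⟩ + β|1⟩, the Hadamard-basis coefficients are ⟨+|ψ⟩ = (α + β)/√2 and ⟨−|ψ⟩ = (α − β)/√2.
Here α = 0.8676, β = (-0.4723 + 0.1558i): (α + β)/√2 = (0.2795 + 0.1102i), (α − β)/√2 = (0.9475 - 0.1102i).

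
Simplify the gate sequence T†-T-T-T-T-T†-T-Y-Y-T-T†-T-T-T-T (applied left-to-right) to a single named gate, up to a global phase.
T†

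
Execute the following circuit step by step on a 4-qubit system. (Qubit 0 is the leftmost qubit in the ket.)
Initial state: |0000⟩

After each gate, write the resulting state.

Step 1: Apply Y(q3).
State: i|0001⟩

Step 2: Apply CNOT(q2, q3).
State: i|0001⟩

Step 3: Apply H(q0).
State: (1/√2)i|0001⟩ + (1/√2)i|1001⟩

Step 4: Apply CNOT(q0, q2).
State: (1/√2)i|0001⟩ + (1/√2)i|1011⟩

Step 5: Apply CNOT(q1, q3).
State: (1/√2)i|0001⟩ + (1/√2)i|1011⟩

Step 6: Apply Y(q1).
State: -1/√2|0101⟩ - 1/√2|1111⟩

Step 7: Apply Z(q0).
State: -1/√2|0101⟩ + 1/√2|1111⟩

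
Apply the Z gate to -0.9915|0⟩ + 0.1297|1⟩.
-0.9915|0⟩ - 0.1297|1⟩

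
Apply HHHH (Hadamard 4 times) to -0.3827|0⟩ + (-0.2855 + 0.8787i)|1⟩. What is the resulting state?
-0.3827|0⟩ + (-0.2855 + 0.8787i)|1⟩

H² = I, so an even number of Hadamards cancels: H^4 = I and the state is unchanged.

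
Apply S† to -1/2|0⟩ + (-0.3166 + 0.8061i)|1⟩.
-1/2|0⟩ + (0.8061 + 0.3166i)|1⟩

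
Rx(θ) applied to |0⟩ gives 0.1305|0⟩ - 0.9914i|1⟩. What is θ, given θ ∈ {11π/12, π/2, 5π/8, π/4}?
11π/12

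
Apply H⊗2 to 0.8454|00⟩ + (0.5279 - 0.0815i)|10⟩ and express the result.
(0.6867 - 0.04075i)|00⟩ + (0.6867 - 0.04075i)|01⟩ + (0.1588 + 0.04075i)|10⟩ + (0.1588 + 0.04075i)|11⟩

H⊗2 gives amp(|y⟩) = (1/2) Σ_x (−1)^(x·y) amp(|x⟩), where x·y is the number of positions in which both x and y have a 1.
|00⟩: (0.8454 + (0.5279 - 0.0815i))/2 = (0.6867 - 0.04075i)
|01⟩: (0.8454 + (0.5279 - 0.0815i))/2 = (0.6867 - 0.04075i)
|10⟩: (0.8454 - (0.5279 - 0.0815i))/2 = (0.1588 + 0.04075i)
|11⟩: (0.8454 - (0.5279 - 0.0815i))/2 = (0.1588 + 0.04075i)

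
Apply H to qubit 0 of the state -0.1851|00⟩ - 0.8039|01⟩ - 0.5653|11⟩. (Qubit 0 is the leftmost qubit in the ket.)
-0.1309|00⟩ - 0.9682|01⟩ - 0.1309|10⟩ - 0.1687|11⟩

H on qubit 0 mixes each pair of kets that differ only in qubit 0: amplitudes (a, b) of (|…0…⟩, |…1…⟩) become ((a + b)/√2, (a − b)/√2). Kets absent from the input have amplitude 0.
(|00⟩, |10⟩): (a, b) = (-0.1851, 0) → (-0.1309, -0.1309)
(|01⟩, |11⟩): (a, b) = (-0.8039, -0.5653) → (-0.9682, -0.1687)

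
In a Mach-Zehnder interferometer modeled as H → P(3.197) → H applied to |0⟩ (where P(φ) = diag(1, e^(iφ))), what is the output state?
(0.0007673 - 0.02769i)|0⟩ + (0.9992 + 0.02769i)|1⟩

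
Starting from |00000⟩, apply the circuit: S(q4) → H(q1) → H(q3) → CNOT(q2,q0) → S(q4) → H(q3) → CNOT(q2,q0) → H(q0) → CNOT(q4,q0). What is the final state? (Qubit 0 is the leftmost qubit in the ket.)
1/2|00000⟩ + 1/2|01000⟩ + 1/2|10000⟩ + 1/2|11000⟩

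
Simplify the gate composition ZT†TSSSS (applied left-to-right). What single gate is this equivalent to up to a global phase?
Z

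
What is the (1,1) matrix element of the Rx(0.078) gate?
0.9992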